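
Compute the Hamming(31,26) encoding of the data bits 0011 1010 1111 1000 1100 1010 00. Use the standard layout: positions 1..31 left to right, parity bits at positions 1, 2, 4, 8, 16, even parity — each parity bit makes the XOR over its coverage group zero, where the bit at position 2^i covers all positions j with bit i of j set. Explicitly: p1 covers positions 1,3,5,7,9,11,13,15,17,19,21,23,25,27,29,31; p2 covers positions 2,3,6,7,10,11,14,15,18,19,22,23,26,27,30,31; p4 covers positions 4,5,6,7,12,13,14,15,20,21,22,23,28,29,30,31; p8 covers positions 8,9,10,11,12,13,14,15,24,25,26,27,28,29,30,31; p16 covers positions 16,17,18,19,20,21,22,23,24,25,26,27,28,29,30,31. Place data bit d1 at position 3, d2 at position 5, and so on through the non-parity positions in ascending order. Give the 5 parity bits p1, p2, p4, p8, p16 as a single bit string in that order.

Place data bits at non-power-of-two positions: b3=0, b5=0, b6=1, b7=1, b9=1, b10=0, b11=1, b12=0, b13=1, b14=1, b15=1, b17=1, b18=1, b19=0, b20=0, b21=0, b22=1, b23=1, b24=0, b25=0, b26=1, b27=0, b28=1, b29=0, b30=0, b31=0.
p1 = XOR of data positions {3,5,7,9,11,13,15,17,19,21,23,25,27,29,31} = 0⊕0⊕1⊕1⊕1⊕1⊕1⊕1⊕0⊕0⊕1⊕0⊕0⊕0⊕0 = 1
p2 = XOR of data positions {3,6,7,10,11,14,15,18,19,22,23,26,27,30,31} = 0⊕1⊕1⊕0⊕1⊕1⊕1⊕1⊕0⊕1⊕1⊕1⊕0⊕0⊕0 = 1
p4 = XOR of data positions {5,6,7,12,13,14,15,20,21,22,23,28,29,30,31} = 0⊕1⊕1⊕0⊕1⊕1⊕1⊕0⊕0⊕1⊕1⊕1⊕0⊕0⊕0 = 0
p8 = XOR of data positions {9,10,11,12,13,14,15,24,25,26,27,28,29,30,31} = 1⊕0⊕1⊕0⊕1⊕1⊕1⊕0⊕0⊕1⊕0⊕1⊕0⊕0⊕0 = 1
p16 = XOR of data positions {17,18,19,20,21,22,23,24,25,26,27,28,29,30,31} = 1⊕1⊕0⊕0⊕0⊕1⊕1⊕0⊕0⊕1⊕0⊕1⊕0⊕0⊕0 = 0
Parity bits p1,p2,p4,p8,p16 = 11010

11010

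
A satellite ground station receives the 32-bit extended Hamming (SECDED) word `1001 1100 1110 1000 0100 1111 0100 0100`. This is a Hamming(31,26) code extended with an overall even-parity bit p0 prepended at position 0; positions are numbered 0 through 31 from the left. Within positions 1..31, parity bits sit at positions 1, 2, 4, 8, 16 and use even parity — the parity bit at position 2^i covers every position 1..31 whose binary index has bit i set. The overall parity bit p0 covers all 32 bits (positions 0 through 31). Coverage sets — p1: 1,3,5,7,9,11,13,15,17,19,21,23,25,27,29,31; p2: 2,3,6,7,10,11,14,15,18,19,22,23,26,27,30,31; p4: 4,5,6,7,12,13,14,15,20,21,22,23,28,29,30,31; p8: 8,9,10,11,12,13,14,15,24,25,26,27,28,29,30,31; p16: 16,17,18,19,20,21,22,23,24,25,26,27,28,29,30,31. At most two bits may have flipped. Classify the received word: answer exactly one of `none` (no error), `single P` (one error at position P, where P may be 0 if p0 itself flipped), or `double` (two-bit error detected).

s1: b1⊕b3⊕b5⊕b7⊕b9⊕b11⊕b13⊕b15⊕b17⊕b19⊕b21⊕b23⊕b25⊕b27⊕b29⊕b31 = 0⊕1⊕1⊕0⊕1⊕0⊕0⊕0⊕1⊕0⊕1⊕1⊕1⊕0⊕1⊕0 = 0
s2: b2⊕b3⊕b6⊕b7⊕b10⊕b11⊕b14⊕b15⊕b18⊕b19⊕b22⊕b23⊕b26⊕b27⊕b30⊕b31 = 0⊕1⊕0⊕0⊕1⊕0⊕0⊕0⊕0⊕0⊕1⊕1⊕0⊕0⊕0⊕0 = 0
s4: b4⊕b5⊕b6⊕b7⊕b12⊕b13⊕b14⊕b15⊕b20⊕b21⊕b22⊕b23⊕b28⊕b29⊕b30⊕b31 = 1⊕1⊕0⊕0⊕1⊕0⊕0⊕0⊕1⊕1⊕1⊕1⊕0⊕1⊕0⊕0 = 0
s8: b8⊕b9⊕b10⊕b11⊕b12⊕b13⊕b14⊕b15⊕b24⊕b25⊕b26⊕b27⊕b28⊕b29⊕b30⊕b31 = 1⊕1⊕1⊕0⊕1⊕0⊕0⊕0⊕0⊕1⊕0⊕0⊕0⊕1⊕0⊕0 = 0
s16: b16⊕b17⊕b18⊕b19⊕b20⊕b21⊕b22⊕b23⊕b24⊕b25⊕b26⊕b27⊕b28⊕b29⊕b30⊕b31 = 0⊕1⊕0⊕0⊕1⊕1⊕1⊕1⊕0⊕1⊕0⊕0⊕0⊕1⊕0⊕0 = 1
Syndrome (s16...s1) = 10000 → position 16.
Overall parity (XOR of all 32 bits, including p0): 1⊕0⊕0⊕1⊕1⊕1⊕0⊕0⊕1⊕1⊕1⊕0⊕1⊕0⊕0⊕0⊕0⊕1⊕0⊕0⊕1⊕1⊕1⊕1⊕0⊕1⊕0⊕0⊕0⊕1⊕0⊕0 = 1
Overall=1, syndrome position=16 → single-bit error at position 16.

single 16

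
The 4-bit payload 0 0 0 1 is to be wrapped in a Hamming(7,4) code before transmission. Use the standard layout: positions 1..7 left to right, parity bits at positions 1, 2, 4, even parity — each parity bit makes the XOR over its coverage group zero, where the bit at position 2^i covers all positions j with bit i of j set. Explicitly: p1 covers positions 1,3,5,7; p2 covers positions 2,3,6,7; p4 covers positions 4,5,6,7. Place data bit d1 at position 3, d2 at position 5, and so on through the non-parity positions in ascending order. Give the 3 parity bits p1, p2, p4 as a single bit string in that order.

Place data bits at non-power-of-two positions: b3=0, b5=0, b6=0, b7=1.
p1 = XOR of data positions {3,5,7} = 0⊕0⊕1 = 1
p2 = XOR of data positions {3,6,7} = 0⊕0⊕1 = 1
p4 = XOR of data positions {5,6,7} = 0⊕0⊕1 = 1
Parity bits p1,p2,p4 = 111

111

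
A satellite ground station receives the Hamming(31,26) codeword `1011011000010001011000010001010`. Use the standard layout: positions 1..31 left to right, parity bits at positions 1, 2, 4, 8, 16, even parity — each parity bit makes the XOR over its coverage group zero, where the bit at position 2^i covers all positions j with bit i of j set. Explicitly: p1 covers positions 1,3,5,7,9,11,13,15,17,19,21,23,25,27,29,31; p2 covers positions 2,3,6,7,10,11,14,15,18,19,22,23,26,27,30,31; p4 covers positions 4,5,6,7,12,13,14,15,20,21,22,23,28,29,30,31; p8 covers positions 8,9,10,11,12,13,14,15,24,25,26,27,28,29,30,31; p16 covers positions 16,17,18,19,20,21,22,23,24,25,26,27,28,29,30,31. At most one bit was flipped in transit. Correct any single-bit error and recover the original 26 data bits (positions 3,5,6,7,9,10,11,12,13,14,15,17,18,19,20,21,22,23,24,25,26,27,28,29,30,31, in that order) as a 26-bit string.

s1: b1⊕b3⊕b5⊕b7⊕b9⊕b11⊕b13⊕b15⊕b17⊕b19⊕b21⊕b23⊕b25⊕b27⊕b29⊕b31 = 1⊕1⊕0⊕1⊕0⊕0⊕0⊕0⊕0⊕1⊕0⊕0⊕0⊕0⊕0⊕0 = 0
s2: b2⊕b3⊕b6⊕b7⊕b10⊕b11⊕b14⊕b15⊕b18⊕b19⊕b22⊕b23⊕b26⊕b27⊕b30⊕b31 = 0⊕1⊕1⊕1⊕0⊕0⊕0⊕0⊕1⊕1⊕0⊕0⊕0⊕0⊕1⊕0 = 0
s4: b4⊕b5⊕b6⊕b7⊕b12⊕b13⊕b14⊕b15⊕b20⊕b21⊕b22⊕b23⊕b28⊕b29⊕b30⊕b31 = 1⊕0⊕1⊕1⊕1⊕0⊕0⊕0⊕0⊕0⊕0⊕0⊕1⊕0⊕1⊕0 = 0
s8: b8⊕b9⊕b10⊕b11⊕b12⊕b13⊕b14⊕b15⊕b24⊕b25⊕b26⊕b27⊕b28⊕b29⊕b30⊕b31 = 0⊕0⊕0⊕0⊕1⊕0⊕0⊕0⊕1⊕0⊕0⊕0⊕1⊕0⊕1⊕0 = 0
s16: b16⊕b17⊕b18⊕b19⊕b20⊕b21⊕b22⊕b23⊕b24⊕b25⊕b26⊕b27⊕b28⊕b29⊕b30⊕b31 = 1⊕0⊕1⊕1⊕0⊕0⊕0⊕0⊕1⊕0⊕0⊕0⊕1⊕0⊕1⊕0 = 0
Syndrome (s16...s1) = 00000 → position 0 (no error).
No correction needed.
Data bits at positions 3,5,6,7,9,10,11,12,13,14,15,17,18,19,20,21,22,23,24,25,26,27,28,29,30,31: 10110001000011000010001010

10110001000011000010001010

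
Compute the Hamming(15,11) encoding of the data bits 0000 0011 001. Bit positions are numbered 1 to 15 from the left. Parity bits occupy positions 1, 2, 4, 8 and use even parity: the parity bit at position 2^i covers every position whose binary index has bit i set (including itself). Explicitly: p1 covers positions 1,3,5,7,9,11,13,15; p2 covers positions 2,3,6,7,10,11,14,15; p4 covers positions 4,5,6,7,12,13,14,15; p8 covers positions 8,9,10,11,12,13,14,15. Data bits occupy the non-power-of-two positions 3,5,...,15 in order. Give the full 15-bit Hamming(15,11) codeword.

000000010011001

Place data bits at non-power-of-two positions: b3=0, b5=0, b6=0, b7=0, b9=0, b10=0, b11=1, b12=1, b13=0, b14=0, b15=1.
p1 = XOR of data positions {3,5,7,9,11,13,15} = 0⊕0⊕0⊕0⊕1⊕0⊕1 = 0
p2 = XOR of data positions {3,6,7,10,11,14,15} = 0⊕0⊕0⊕0⊕1⊕0⊕1 = 0
p4 = XOR of data positions {5,6,7,12,13,14,15} = 0⊕0⊕0⊕1⊕0⊕0⊕1 = 0
p8 = XOR of data positions {9,10,11,12,13,14,15} = 0⊕0⊕1⊕1⊕0⊕0⊕1 = 1
Codeword b1..b15 = 000000010011001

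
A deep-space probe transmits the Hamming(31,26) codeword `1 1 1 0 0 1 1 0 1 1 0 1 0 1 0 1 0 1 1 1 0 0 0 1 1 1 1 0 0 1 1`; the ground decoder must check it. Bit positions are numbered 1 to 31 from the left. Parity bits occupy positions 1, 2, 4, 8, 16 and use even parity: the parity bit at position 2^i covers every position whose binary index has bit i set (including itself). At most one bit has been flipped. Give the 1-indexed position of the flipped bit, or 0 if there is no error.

s1: b1⊕b3⊕b5⊕b7⊕b9⊕b11⊕b13⊕b15⊕b17⊕b19⊕b21⊕b23⊕b25⊕b27⊕b29⊕b31 = 1⊕1⊕0⊕1⊕1⊕0⊕0⊕0⊕0⊕1⊕0⊕0⊕1⊕1⊕0⊕1 = 0
s2: b2⊕b3⊕b6⊕b7⊕b10⊕b11⊕b14⊕b15⊕b18⊕b19⊕b22⊕b23⊕b26⊕b27⊕b30⊕b31 = 1⊕1⊕1⊕1⊕1⊕0⊕1⊕0⊕1⊕1⊕0⊕0⊕1⊕1⊕1⊕1 = 0
s4: b4⊕b5⊕b6⊕b7⊕b12⊕b13⊕b14⊕b15⊕b20⊕b21⊕b22⊕b23⊕b28⊕b29⊕b30⊕b31 = 0⊕0⊕1⊕1⊕1⊕0⊕1⊕0⊕1⊕0⊕0⊕0⊕0⊕0⊕1⊕1 = 1
s8: b8⊕b9⊕b10⊕b11⊕b12⊕b13⊕b14⊕b15⊕b24⊕b25⊕b26⊕b27⊕b28⊕b29⊕b30⊕b31 = 0⊕1⊕1⊕0⊕1⊕0⊕1⊕0⊕1⊕1⊕1⊕1⊕0⊕0⊕1⊕1 = 0
s16: b16⊕b17⊕b18⊕b19⊕b20⊕b21⊕b22⊕b23⊕b24⊕b25⊕b26⊕b27⊕b28⊕b29⊕b30⊕b31 = 1⊕0⊕1⊕1⊕1⊕0⊕0⊕0⊕1⊕1⊕1⊕1⊕0⊕0⊕1⊕1 = 0
Syndrome (s16...s1) = 00100 → position 4.

4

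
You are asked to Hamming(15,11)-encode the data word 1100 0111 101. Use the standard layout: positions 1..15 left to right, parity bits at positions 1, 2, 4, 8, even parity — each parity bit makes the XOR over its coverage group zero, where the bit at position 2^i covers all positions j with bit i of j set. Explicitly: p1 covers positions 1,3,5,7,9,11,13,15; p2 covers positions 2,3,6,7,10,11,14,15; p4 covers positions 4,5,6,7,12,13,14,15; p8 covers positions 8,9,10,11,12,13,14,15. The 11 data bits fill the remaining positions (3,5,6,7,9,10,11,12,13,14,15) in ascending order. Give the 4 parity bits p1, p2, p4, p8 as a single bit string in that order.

Place data bits at non-power-of-two positions: b3=1, b5=1, b6=0, b7=0, b9=0, b10=1, b11=1, b12=1, b13=1, b14=0, b15=1.
p1 = XOR of data positions {3,5,7,9,11,13,15} = 1⊕1⊕0⊕0⊕1⊕1⊕1 = 1
p2 = XOR of data positions {3,6,7,10,11,14,15} = 1⊕0⊕0⊕1⊕1⊕0⊕1 = 0
p4 = XOR of data positions {5,6,7,12,13,14,15} = 1⊕0⊕0⊕1⊕1⊕0⊕1 = 0
p8 = XOR of data positions {9,10,11,12,13,14,15} = 0⊕1⊕1⊕1⊕1⊕0⊕1 = 1
Parity bits p1,p2,p4,p8 = 1001

1001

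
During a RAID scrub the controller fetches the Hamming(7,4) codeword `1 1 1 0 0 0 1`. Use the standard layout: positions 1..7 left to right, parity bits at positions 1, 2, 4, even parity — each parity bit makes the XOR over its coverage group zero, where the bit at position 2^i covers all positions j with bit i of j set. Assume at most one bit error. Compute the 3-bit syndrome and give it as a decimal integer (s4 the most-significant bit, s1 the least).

s1: b1⊕b3⊕b5⊕b7 = 1⊕1⊕0⊕1 = 1
s2: b2⊕b3⊕b6⊕b7 = 1⊕1⊕0⊕1 = 1
s4: b4⊕b5⊕b6⊕b7 = 0⊕0⊕0⊕1 = 1
Syndrome (s4...s1) = 111 → position 7.

7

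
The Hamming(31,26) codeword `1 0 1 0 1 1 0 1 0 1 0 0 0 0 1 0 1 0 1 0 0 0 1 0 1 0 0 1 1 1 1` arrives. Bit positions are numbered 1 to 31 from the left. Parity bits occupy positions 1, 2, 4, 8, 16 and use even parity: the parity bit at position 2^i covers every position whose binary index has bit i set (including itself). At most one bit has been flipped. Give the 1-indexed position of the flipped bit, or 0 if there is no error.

s1: b1⊕b3⊕b5⊕b7⊕b9⊕b11⊕b13⊕b15⊕b17⊕b19⊕b21⊕b23⊕b25⊕b27⊕b29⊕b31 = 1⊕1⊕1⊕0⊕0⊕0⊕0⊕1⊕1⊕1⊕0⊕1⊕1⊕0⊕1⊕1 = 0
s2: b2⊕b3⊕b6⊕b7⊕b10⊕b11⊕b14⊕b15⊕b18⊕b19⊕b22⊕b23⊕b26⊕b27⊕b30⊕b31 = 0⊕1⊕1⊕0⊕1⊕0⊕0⊕1⊕0⊕1⊕0⊕1⊕0⊕0⊕1⊕1 = 0
s4: b4⊕b5⊕b6⊕b7⊕b12⊕b13⊕b14⊕b15⊕b20⊕b21⊕b22⊕b23⊕b28⊕b29⊕b30⊕b31 = 0⊕1⊕1⊕0⊕0⊕0⊕0⊕1⊕0⊕0⊕0⊕1⊕1⊕1⊕1⊕1 = 0
s8: b8⊕b9⊕b10⊕b11⊕b12⊕b13⊕b14⊕b15⊕b24⊕b25⊕b26⊕b27⊕b28⊕b29⊕b30⊕b31 = 1⊕0⊕1⊕0⊕0⊕0⊕0⊕1⊕0⊕1⊕0⊕0⊕1⊕1⊕1⊕1 = 0
s16: b16⊕b17⊕b18⊕b19⊕b20⊕b21⊕b22⊕b23⊕b24⊕b25⊕b26⊕b27⊕b28⊕b29⊕b30⊕b31 = 0⊕1⊕0⊕1⊕0⊕0⊕0⊕1⊕0⊕1⊕0⊕0⊕1⊕1⊕1⊕1 = 0
Syndrome (s16...s1) = 00000 → position 0 (no error).

0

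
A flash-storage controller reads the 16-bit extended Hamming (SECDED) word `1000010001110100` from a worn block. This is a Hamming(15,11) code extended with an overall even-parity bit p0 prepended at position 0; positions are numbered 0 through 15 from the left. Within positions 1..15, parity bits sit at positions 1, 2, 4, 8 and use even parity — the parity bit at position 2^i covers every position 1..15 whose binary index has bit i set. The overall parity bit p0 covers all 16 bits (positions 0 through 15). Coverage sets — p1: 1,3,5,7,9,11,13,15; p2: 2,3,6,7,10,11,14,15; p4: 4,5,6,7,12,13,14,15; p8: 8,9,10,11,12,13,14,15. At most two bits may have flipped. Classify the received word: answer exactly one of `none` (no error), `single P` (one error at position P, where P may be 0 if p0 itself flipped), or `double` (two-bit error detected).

s1: b1⊕b3⊕b5⊕b7⊕b9⊕b11⊕b13⊕b15 = 0⊕0⊕1⊕0⊕1⊕1⊕1⊕0 = 0
s2: b2⊕b3⊕b6⊕b7⊕b10⊕b11⊕b14⊕b15 = 0⊕0⊕0⊕0⊕1⊕1⊕0⊕0 = 0
s4: b4⊕b5⊕b6⊕b7⊕b12⊕b13⊕b14⊕b15 = 0⊕1⊕0⊕0⊕0⊕1⊕0⊕0 = 0
s8: b8⊕b9⊕b10⊕b11⊕b12⊕b13⊕b14⊕b15 = 0⊕1⊕1⊕1⊕0⊕1⊕0⊕0 = 0
Syndrome (s8...s1) = 0000 → position 0 (no error).
Overall parity (XOR of all 16 bits, including p0): 1⊕0⊕0⊕0⊕0⊕1⊕0⊕0⊕0⊕1⊕1⊕1⊕0⊕1⊕0⊕0 = 0
Overall=0, syndrome position=0 → no error.

none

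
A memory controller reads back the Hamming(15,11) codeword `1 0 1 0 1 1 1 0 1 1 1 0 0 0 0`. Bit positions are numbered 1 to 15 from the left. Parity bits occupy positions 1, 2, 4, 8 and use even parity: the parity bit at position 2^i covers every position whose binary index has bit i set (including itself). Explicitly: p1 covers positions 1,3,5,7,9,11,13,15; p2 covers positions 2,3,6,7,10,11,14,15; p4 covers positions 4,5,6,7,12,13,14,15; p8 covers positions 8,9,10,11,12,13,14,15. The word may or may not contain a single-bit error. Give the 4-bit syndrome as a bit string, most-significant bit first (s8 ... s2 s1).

1110

s1: b1⊕b3⊕b5⊕b7⊕b9⊕b11⊕b13⊕b15 = 1⊕1⊕1⊕1⊕1⊕1⊕0⊕0 = 0
s2: b2⊕b3⊕b6⊕b7⊕b10⊕b11⊕b14⊕b15 = 0⊕1⊕1⊕1⊕1⊕1⊕0⊕0 = 1
s4: b4⊕b5⊕b6⊕b7⊕b12⊕b13⊕b14⊕b15 = 0⊕1⊕1⊕1⊕0⊕0⊕0⊕0 = 1
s8: b8⊕b9⊕b10⊕b11⊕b12⊕b13⊕b14⊕b15 = 0⊕1⊕1⊕1⊕0⊕0⊕0⊕0 = 1
Syndrome (s8...s1) = 1110 → position 14.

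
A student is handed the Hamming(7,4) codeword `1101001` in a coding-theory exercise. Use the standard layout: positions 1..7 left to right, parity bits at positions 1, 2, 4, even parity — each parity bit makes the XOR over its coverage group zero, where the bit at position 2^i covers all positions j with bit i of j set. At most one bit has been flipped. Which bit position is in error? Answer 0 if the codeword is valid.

s1: b1⊕b3⊕b5⊕b7 = 1⊕0⊕0⊕1 = 0
s2: b2⊕b3⊕b6⊕b7 = 1⊕0⊕0⊕1 = 0
s4: b4⊕b5⊕b6⊕b7 = 1⊕0⊕0⊕1 = 0
Syndrome (s4...s1) = 000 → position 0 (no error).

0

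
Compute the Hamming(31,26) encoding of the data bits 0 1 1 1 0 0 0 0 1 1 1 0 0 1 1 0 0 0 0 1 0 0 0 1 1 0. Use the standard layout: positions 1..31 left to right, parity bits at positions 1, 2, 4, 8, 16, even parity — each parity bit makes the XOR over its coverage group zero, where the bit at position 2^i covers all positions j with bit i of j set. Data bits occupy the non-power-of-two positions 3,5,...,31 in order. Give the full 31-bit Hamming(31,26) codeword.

1001111000001111001100001000110

Place data bits at non-power-of-two positions: b3=0, b5=1, b6=1, b7=1, b9=0, b10=0, b11=0, b12=0, b13=1, b14=1, b15=1, b17=0, b18=0, b19=1, b20=1, b21=0, b22=0, b23=0, b24=0, b25=1, b26=0, b27=0, b28=0, b29=1, b30=1, b31=0.
p1 = XOR of data positions {3,5,7,9,11,13,15,17,19,21,23,25,27,29,31} = 0⊕1⊕1⊕0⊕0⊕1⊕1⊕0⊕1⊕0⊕0⊕1⊕0⊕1⊕0 = 1
p2 = XOR of data positions {3,6,7,10,11,14,15,18,19,22,23,26,27,30,31} = 0⊕1⊕1⊕0⊕0⊕1⊕1⊕0⊕1⊕0⊕0⊕0⊕0⊕1⊕0 = 0
p4 = XOR of data positions {5,6,7,12,13,14,15,20,21,22,23,28,29,30,31} = 1⊕1⊕1⊕0⊕1⊕1⊕1⊕1⊕0⊕0⊕0⊕0⊕1⊕1⊕0 = 1
p8 = XOR of data positions {9,10,11,12,13,14,15,24,25,26,27,28,29,30,31} = 0⊕0⊕0⊕0⊕1⊕1⊕1⊕0⊕1⊕0⊕0⊕0⊕1⊕1⊕0 = 0
p16 = XOR of data positions {17,18,19,20,21,22,23,24,25,26,27,28,29,30,31} = 0⊕0⊕1⊕1⊕0⊕0⊕0⊕0⊕1⊕0⊕0⊕0⊕1⊕1⊕0 = 1
Codeword b1..b31 = 1001111000001111001100001000110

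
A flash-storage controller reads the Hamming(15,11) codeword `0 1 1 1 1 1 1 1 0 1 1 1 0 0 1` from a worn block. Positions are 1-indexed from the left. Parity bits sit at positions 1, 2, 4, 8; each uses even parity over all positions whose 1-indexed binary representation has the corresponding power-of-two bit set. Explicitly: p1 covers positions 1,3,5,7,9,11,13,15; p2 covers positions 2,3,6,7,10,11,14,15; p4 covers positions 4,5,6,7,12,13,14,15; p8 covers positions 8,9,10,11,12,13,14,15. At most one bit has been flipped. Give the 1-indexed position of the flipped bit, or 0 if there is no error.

11

s1: b1⊕b3⊕b5⊕b7⊕b9⊕b11⊕b13⊕b15 = 0⊕1⊕1⊕1⊕0⊕1⊕0⊕1 = 1
s2: b2⊕b3⊕b6⊕b7⊕b10⊕b11⊕b14⊕b15 = 1⊕1⊕1⊕1⊕1⊕1⊕0⊕1 = 1
s4: b4⊕b5⊕b6⊕b7⊕b12⊕b13⊕b14⊕b15 = 1⊕1⊕1⊕1⊕1⊕0⊕0⊕1 = 0
s8: b8⊕b9⊕b10⊕b11⊕b12⊕b13⊕b14⊕b15 = 1⊕0⊕1⊕1⊕1⊕0⊕0⊕1 = 1
Syndrome (s8...s1) = 1011 → position 11.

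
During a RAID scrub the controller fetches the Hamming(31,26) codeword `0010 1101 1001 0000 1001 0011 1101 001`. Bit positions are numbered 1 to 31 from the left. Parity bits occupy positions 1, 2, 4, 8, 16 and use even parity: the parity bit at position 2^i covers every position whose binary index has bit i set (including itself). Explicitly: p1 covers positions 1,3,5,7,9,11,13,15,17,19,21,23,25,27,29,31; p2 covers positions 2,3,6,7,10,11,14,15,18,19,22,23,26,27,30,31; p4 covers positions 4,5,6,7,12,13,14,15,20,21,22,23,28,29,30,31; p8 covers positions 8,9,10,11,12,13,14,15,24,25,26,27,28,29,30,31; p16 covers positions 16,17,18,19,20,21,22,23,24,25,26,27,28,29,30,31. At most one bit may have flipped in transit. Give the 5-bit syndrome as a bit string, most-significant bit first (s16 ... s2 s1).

s1: b1⊕b3⊕b5⊕b7⊕b9⊕b11⊕b13⊕b15⊕b17⊕b19⊕b21⊕b23⊕b25⊕b27⊕b29⊕b31 = 0⊕1⊕1⊕0⊕1⊕0⊕0⊕0⊕1⊕0⊕0⊕1⊕1⊕0⊕0⊕1 = 1
s2: b2⊕b3⊕b6⊕b7⊕b10⊕b11⊕b14⊕b15⊕b18⊕b19⊕b22⊕b23⊕b26⊕b27⊕b30⊕b31 = 0⊕1⊕1⊕0⊕0⊕0⊕0⊕0⊕0⊕0⊕0⊕1⊕1⊕0⊕0⊕1 = 1
s4: b4⊕b5⊕b6⊕b7⊕b12⊕b13⊕b14⊕b15⊕b20⊕b21⊕b22⊕b23⊕b28⊕b29⊕b30⊕b31 = 0⊕1⊕1⊕0⊕1⊕0⊕0⊕0⊕1⊕0⊕0⊕1⊕1⊕0⊕0⊕1 = 1
s8: b8⊕b9⊕b10⊕b11⊕b12⊕b13⊕b14⊕b15⊕b24⊕b25⊕b26⊕b27⊕b28⊕b29⊕b30⊕b31 = 1⊕1⊕0⊕0⊕1⊕0⊕0⊕0⊕1⊕1⊕1⊕0⊕1⊕0⊕0⊕1 = 0
s16: b16⊕b17⊕b18⊕b19⊕b20⊕b21⊕b22⊕b23⊕b24⊕b25⊕b26⊕b27⊕b28⊕b29⊕b30⊕b31 = 0⊕1⊕0⊕0⊕1⊕0⊕0⊕1⊕1⊕1⊕1⊕0⊕1⊕0⊕0⊕1 = 0
Syndrome (s16...s1) = 00111 → position 7.

00111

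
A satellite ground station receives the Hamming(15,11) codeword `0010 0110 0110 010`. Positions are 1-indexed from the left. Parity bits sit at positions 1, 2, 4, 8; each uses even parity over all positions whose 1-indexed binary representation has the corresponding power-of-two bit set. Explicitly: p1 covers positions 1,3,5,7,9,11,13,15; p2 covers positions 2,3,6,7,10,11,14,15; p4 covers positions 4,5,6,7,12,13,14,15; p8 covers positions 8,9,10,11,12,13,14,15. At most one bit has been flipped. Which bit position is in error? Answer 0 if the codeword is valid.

13

s1: b1⊕b3⊕b5⊕b7⊕b9⊕b11⊕b13⊕b15 = 0⊕1⊕0⊕1⊕0⊕1⊕0⊕0 = 1
s2: b2⊕b3⊕b6⊕b7⊕b10⊕b11⊕b14⊕b15 = 0⊕1⊕1⊕1⊕1⊕1⊕1⊕0 = 0
s4: b4⊕b5⊕b6⊕b7⊕b12⊕b13⊕b14⊕b15 = 0⊕0⊕1⊕1⊕0⊕0⊕1⊕0 = 1
s8: b8⊕b9⊕b10⊕b11⊕b12⊕b13⊕b14⊕b15 = 0⊕0⊕1⊕1⊕0⊕0⊕1⊕0 = 1
Syndrome (s8...s1) = 1101 → position 13.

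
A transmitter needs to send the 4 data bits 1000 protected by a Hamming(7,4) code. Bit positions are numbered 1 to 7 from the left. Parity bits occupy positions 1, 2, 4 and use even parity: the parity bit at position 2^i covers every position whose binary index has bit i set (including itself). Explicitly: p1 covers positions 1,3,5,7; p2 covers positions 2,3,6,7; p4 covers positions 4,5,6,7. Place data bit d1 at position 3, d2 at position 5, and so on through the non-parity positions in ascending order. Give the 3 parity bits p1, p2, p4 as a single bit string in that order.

110

Place data bits at non-power-of-two positions: b3=1, b5=0, b6=0, b7=0.
p1 = XOR of data positions {3,5,7} = 1⊕0⊕0 = 1
p2 = XOR of data positions {3,6,7} = 1⊕0⊕0 = 1
p4 = XOR of data positions {5,6,7} = 0⊕0⊕0 = 0
Parity bits p1,p2,p4 = 110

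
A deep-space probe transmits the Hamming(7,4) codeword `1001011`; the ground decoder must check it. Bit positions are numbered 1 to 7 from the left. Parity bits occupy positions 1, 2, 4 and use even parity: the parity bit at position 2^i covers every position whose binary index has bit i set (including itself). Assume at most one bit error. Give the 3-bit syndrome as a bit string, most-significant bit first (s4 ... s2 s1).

s1: b1⊕b3⊕b5⊕b7 = 1⊕0⊕0⊕1 = 0
s2: b2⊕b3⊕b6⊕b7 = 0⊕0⊕1⊕1 = 0
s4: b4⊕b5⊕b6⊕b7 = 1⊕0⊕1⊕1 = 1
Syndrome (s4...s1) = 100 → position 4.

100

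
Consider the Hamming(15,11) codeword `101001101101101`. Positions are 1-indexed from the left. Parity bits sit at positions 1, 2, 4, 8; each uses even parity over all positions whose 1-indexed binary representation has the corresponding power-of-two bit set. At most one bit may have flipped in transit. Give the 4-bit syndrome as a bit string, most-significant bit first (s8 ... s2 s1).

1110

s1: b1⊕b3⊕b5⊕b7⊕b9⊕b11⊕b13⊕b15 = 1⊕1⊕0⊕1⊕1⊕0⊕1⊕1 = 0
s2: b2⊕b3⊕b6⊕b7⊕b10⊕b11⊕b14⊕b15 = 0⊕1⊕1⊕1⊕1⊕0⊕0⊕1 = 1
s4: b4⊕b5⊕b6⊕b7⊕b12⊕b13⊕b14⊕b15 = 0⊕0⊕1⊕1⊕1⊕1⊕0⊕1 = 1
s8: b8⊕b9⊕b10⊕b11⊕b12⊕b13⊕b14⊕b15 = 0⊕1⊕1⊕0⊕1⊕1⊕0⊕1 = 1
Syndrome (s8...s1) = 1110 → position 14.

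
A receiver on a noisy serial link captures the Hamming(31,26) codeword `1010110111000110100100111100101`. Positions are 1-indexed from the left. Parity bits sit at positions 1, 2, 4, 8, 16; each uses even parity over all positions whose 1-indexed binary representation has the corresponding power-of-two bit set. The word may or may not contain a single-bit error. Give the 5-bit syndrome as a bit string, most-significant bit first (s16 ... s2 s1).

s1: b1⊕b3⊕b5⊕b7⊕b9⊕b11⊕b13⊕b15⊕b17⊕b19⊕b21⊕b23⊕b25⊕b27⊕b29⊕b31 = 1⊕1⊕1⊕0⊕1⊕0⊕0⊕1⊕1⊕0⊕0⊕1⊕1⊕0⊕1⊕1 = 0
s2: b2⊕b3⊕b6⊕b7⊕b10⊕b11⊕b14⊕b15⊕b18⊕b19⊕b22⊕b23⊕b26⊕b27⊕b30⊕b31 = 0⊕1⊕1⊕0⊕1⊕0⊕1⊕1⊕0⊕0⊕0⊕1⊕1⊕0⊕0⊕1 = 0
s4: b4⊕b5⊕b6⊕b7⊕b12⊕b13⊕b14⊕b15⊕b20⊕b21⊕b22⊕b23⊕b28⊕b29⊕b30⊕b31 = 0⊕1⊕1⊕0⊕0⊕0⊕1⊕1⊕1⊕0⊕0⊕1⊕0⊕1⊕0⊕1 = 0
s8: b8⊕b9⊕b10⊕b11⊕b12⊕b13⊕b14⊕b15⊕b24⊕b25⊕b26⊕b27⊕b28⊕b29⊕b30⊕b31 = 1⊕1⊕1⊕0⊕0⊕0⊕1⊕1⊕1⊕1⊕1⊕0⊕0⊕1⊕0⊕1 = 0
s16: b16⊕b17⊕b18⊕b19⊕b20⊕b21⊕b22⊕b23⊕b24⊕b25⊕b26⊕b27⊕b28⊕b29⊕b30⊕b31 = 0⊕1⊕0⊕0⊕1⊕0⊕0⊕1⊕1⊕1⊕1⊕0⊕0⊕1⊕0⊕1 = 0
Syndrome (s16...s1) = 00000 → position 0 (no error).

00000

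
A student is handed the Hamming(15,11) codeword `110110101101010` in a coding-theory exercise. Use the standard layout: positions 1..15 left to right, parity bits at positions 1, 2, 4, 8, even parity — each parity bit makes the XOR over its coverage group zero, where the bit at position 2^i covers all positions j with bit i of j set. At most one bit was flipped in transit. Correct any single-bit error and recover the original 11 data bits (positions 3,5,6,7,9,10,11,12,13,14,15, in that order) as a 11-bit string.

s1: b1⊕b3⊕b5⊕b7⊕b9⊕b11⊕b13⊕b15 = 1⊕0⊕1⊕1⊕1⊕0⊕0⊕0 = 0
s2: b2⊕b3⊕b6⊕b7⊕b10⊕b11⊕b14⊕b15 = 1⊕0⊕0⊕1⊕1⊕0⊕1⊕0 = 0
s4: b4⊕b5⊕b6⊕b7⊕b12⊕b13⊕b14⊕b15 = 1⊕1⊕0⊕1⊕1⊕0⊕1⊕0 = 1
s8: b8⊕b9⊕b10⊕b11⊕b12⊕b13⊕b14⊕b15 = 0⊕1⊕1⊕0⊕1⊕0⊕1⊕0 = 0
Syndrome (s8...s1) = 0100 → position 4.
Flip bit 4: corrected codeword = 110010101101010
Data bits at positions 3,5,6,7,9,10,11,12,13,14,15: 01011101010

01011101010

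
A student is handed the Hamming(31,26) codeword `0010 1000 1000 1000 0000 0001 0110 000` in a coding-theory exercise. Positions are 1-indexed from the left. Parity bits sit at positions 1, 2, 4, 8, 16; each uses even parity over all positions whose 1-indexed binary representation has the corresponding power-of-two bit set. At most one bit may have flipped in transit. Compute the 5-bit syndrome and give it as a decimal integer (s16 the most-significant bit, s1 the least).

27

s1: b1⊕b3⊕b5⊕b7⊕b9⊕b11⊕b13⊕b15⊕b17⊕b19⊕b21⊕b23⊕b25⊕b27⊕b29⊕b31 = 0⊕1⊕1⊕0⊕1⊕0⊕1⊕0⊕0⊕0⊕0⊕0⊕0⊕1⊕0⊕0 = 1
s2: b2⊕b3⊕b6⊕b7⊕b10⊕b11⊕b14⊕b15⊕b18⊕b19⊕b22⊕b23⊕b26⊕b27⊕b30⊕b31 = 0⊕1⊕0⊕0⊕0⊕0⊕0⊕0⊕0⊕0⊕0⊕0⊕1⊕1⊕0⊕0 = 1
s4: b4⊕b5⊕b6⊕b7⊕b12⊕b13⊕b14⊕b15⊕b20⊕b21⊕b22⊕b23⊕b28⊕b29⊕b30⊕b31 = 0⊕1⊕0⊕0⊕0⊕1⊕0⊕0⊕0⊕0⊕0⊕0⊕0⊕0⊕0⊕0 = 0
s8: b8⊕b9⊕b10⊕b11⊕b12⊕b13⊕b14⊕b15⊕b24⊕b25⊕b26⊕b27⊕b28⊕b29⊕b30⊕b31 = 0⊕1⊕0⊕0⊕0⊕1⊕0⊕0⊕1⊕0⊕1⊕1⊕0⊕0⊕0⊕0 = 1
s16: b16⊕b17⊕b18⊕b19⊕b20⊕b21⊕b22⊕b23⊕b24⊕b25⊕b26⊕b27⊕b28⊕b29⊕b30⊕b31 = 0⊕0⊕0⊕0⊕0⊕0⊕0⊕0⊕1⊕0⊕1⊕1⊕0⊕0⊕0⊕0 = 1
Syndrome (s16...s1) = 11011 → position 27.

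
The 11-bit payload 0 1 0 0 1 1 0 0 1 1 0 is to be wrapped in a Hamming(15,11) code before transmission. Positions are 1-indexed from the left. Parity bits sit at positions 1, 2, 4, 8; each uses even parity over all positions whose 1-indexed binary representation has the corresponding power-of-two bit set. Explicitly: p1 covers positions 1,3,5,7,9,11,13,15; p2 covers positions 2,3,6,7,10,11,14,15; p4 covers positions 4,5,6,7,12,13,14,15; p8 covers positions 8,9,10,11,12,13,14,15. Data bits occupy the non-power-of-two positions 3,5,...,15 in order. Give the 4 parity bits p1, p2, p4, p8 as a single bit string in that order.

1010

Place data bits at non-power-of-two positions: b3=0, b5=1, b6=0, b7=0, b9=1, b10=1, b11=0, b12=0, b13=1, b14=1, b15=0.
p1 = XOR of data positions {3,5,7,9,11,13,15} = 0⊕1⊕0⊕1⊕0⊕1⊕0 = 1
p2 = XOR of data positions {3,6,7,10,11,14,15} = 0⊕0⊕0⊕1⊕0⊕1⊕0 = 0
p4 = XOR of data positions {5,6,7,12,13,14,15} = 1⊕0⊕0⊕0⊕1⊕1⊕0 = 1
p8 = XOR of data positions {9,10,11,12,13,14,15} = 1⊕1⊕0⊕0⊕1⊕1⊕0 = 0
Parity bits p1,p2,p4,p8 = 1010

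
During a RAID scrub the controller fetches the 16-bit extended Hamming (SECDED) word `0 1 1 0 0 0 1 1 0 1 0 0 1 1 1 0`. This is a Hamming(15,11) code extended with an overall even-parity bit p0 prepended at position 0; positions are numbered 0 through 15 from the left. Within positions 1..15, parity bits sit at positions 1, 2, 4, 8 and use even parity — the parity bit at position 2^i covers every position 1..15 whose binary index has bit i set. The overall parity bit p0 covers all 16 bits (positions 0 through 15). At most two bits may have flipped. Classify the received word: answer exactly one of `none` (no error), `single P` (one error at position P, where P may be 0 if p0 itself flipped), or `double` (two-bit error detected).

s1: b1⊕b3⊕b5⊕b7⊕b9⊕b11⊕b13⊕b15 = 1⊕0⊕0⊕1⊕1⊕0⊕1⊕0 = 0
s2: b2⊕b3⊕b6⊕b7⊕b10⊕b11⊕b14⊕b15 = 1⊕0⊕1⊕1⊕0⊕0⊕1⊕0 = 0
s4: b4⊕b5⊕b6⊕b7⊕b12⊕b13⊕b14⊕b15 = 0⊕0⊕1⊕1⊕1⊕1⊕1⊕0 = 1
s8: b8⊕b9⊕b10⊕b11⊕b12⊕b13⊕b14⊕b15 = 0⊕1⊕0⊕0⊕1⊕1⊕1⊕0 = 0
Syndrome (s8...s1) = 0100 → position 4.
Overall parity (XOR of all 16 bits, including p0): 0⊕1⊕1⊕0⊕0⊕0⊕1⊕1⊕0⊕1⊕0⊕0⊕1⊕1⊕1⊕0 = 0
Overall=0, syndrome position=4 → double-bit error detected (uncorrectable).

double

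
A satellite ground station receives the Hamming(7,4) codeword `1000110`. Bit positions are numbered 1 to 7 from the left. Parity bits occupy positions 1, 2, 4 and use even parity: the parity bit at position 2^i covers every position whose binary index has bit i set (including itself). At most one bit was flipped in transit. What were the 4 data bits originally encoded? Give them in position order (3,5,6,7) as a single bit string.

0110

s1: b1⊕b3⊕b5⊕b7 = 1⊕0⊕1⊕0 = 0
s2: b2⊕b3⊕b6⊕b7 = 0⊕0⊕1⊕0 = 1
s4: b4⊕b5⊕b6⊕b7 = 0⊕1⊕1⊕0 = 0
Syndrome (s4...s1) = 010 → position 2.
Flip bit 2: corrected codeword = 1100110
Data bits at positions 3,5,6,7: 0110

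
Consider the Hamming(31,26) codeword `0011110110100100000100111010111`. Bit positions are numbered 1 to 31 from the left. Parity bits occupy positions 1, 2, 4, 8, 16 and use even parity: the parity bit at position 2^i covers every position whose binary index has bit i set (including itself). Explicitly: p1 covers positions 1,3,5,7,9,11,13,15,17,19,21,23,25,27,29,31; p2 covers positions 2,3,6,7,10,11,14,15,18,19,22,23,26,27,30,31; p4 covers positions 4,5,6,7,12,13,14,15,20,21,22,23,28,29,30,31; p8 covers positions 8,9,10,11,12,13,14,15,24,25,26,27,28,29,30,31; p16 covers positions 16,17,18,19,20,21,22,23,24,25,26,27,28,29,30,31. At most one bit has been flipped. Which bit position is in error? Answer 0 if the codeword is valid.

s1: b1⊕b3⊕b5⊕b7⊕b9⊕b11⊕b13⊕b15⊕b17⊕b19⊕b21⊕b23⊕b25⊕b27⊕b29⊕b31 = 0⊕1⊕1⊕0⊕1⊕1⊕0⊕0⊕0⊕0⊕0⊕1⊕1⊕1⊕1⊕1 = 1
s2: b2⊕b3⊕b6⊕b7⊕b10⊕b11⊕b14⊕b15⊕b18⊕b19⊕b22⊕b23⊕b26⊕b27⊕b30⊕b31 = 0⊕1⊕1⊕0⊕0⊕1⊕1⊕0⊕0⊕0⊕0⊕1⊕0⊕1⊕1⊕1 = 0
s4: b4⊕b5⊕b6⊕b7⊕b12⊕b13⊕b14⊕b15⊕b20⊕b21⊕b22⊕b23⊕b28⊕b29⊕b30⊕b31 = 1⊕1⊕1⊕0⊕0⊕0⊕1⊕0⊕1⊕0⊕0⊕1⊕0⊕1⊕1⊕1 = 1
s8: b8⊕b9⊕b10⊕b11⊕b12⊕b13⊕b14⊕b15⊕b24⊕b25⊕b26⊕b27⊕b28⊕b29⊕b30⊕b31 = 1⊕1⊕0⊕1⊕0⊕0⊕1⊕0⊕1⊕1⊕0⊕1⊕0⊕1⊕1⊕1 = 0
s16: b16⊕b17⊕b18⊕b19⊕b20⊕b21⊕b22⊕b23⊕b24⊕b25⊕b26⊕b27⊕b28⊕b29⊕b30⊕b31 = 0⊕0⊕0⊕0⊕1⊕0⊕0⊕1⊕1⊕1⊕0⊕1⊕0⊕1⊕1⊕1 = 0
Syndrome (s16...s1) = 00101 → position 5.

5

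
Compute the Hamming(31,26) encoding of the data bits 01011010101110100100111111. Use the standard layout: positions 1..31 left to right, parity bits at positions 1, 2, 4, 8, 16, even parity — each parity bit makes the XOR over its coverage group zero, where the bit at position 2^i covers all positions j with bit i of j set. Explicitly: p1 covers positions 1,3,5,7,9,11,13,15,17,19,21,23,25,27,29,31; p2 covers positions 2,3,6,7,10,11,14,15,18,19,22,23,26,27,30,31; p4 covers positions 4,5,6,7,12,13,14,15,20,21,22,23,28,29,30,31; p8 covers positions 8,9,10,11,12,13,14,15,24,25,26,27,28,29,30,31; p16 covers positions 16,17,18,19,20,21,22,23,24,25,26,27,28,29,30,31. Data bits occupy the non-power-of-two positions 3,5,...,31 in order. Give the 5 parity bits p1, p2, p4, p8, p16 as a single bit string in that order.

Place data bits at non-power-of-two positions: b3=0, b5=1, b6=0, b7=1, b9=1, b10=0, b11=1, b12=0, b13=1, b14=0, b15=1, b17=1, b18=1, b19=0, b20=1, b21=0, b22=0, b23=1, b24=0, b25=0, b26=1, b27=1, b28=1, b29=1, b30=1, b31=1.
p1 = XOR of data positions {3,5,7,9,11,13,15,17,19,21,23,25,27,29,31} = 0⊕1⊕1⊕1⊕1⊕1⊕1⊕1⊕0⊕0⊕1⊕0⊕1⊕1⊕1 = 1
p2 = XOR of data positions {3,6,7,10,11,14,15,18,19,22,23,26,27,30,31} = 0⊕0⊕1⊕0⊕1⊕0⊕1⊕1⊕0⊕0⊕1⊕1⊕1⊕1⊕1 = 1
p4 = XOR of data positions {5,6,7,12,13,14,15,20,21,22,23,28,29,30,31} = 1⊕0⊕1⊕0⊕1⊕0⊕1⊕1⊕0⊕0⊕1⊕1⊕1⊕1⊕1 = 0
p8 = XOR of data positions {9,10,11,12,13,14,15,24,25,26,27,28,29,30,31} = 1⊕0⊕1⊕0⊕1⊕0⊕1⊕0⊕0⊕1⊕1⊕1⊕1⊕1⊕1 = 0
p16 = XOR of data positions {17,18,19,20,21,22,23,24,25,26,27,28,29,30,31} = 1⊕1⊕0⊕1⊕0⊕0⊕1⊕0⊕0⊕1⊕1⊕1⊕1⊕1⊕1 = 0
Parity bits p1,p2,p4,p8,p16 = 11000

11000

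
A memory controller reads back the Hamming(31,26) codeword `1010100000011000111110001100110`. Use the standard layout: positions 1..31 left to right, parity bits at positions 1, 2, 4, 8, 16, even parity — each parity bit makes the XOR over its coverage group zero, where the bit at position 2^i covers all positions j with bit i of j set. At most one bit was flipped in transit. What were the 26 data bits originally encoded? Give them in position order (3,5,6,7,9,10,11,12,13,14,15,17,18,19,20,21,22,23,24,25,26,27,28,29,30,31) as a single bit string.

s1: b1⊕b3⊕b5⊕b7⊕b9⊕b11⊕b13⊕b15⊕b17⊕b19⊕b21⊕b23⊕b25⊕b27⊕b29⊕b31 = 1⊕1⊕1⊕0⊕0⊕0⊕1⊕0⊕1⊕1⊕1⊕0⊕1⊕0⊕1⊕0 = 1
s2: b2⊕b3⊕b6⊕b7⊕b10⊕b11⊕b14⊕b15⊕b18⊕b19⊕b22⊕b23⊕b26⊕b27⊕b30⊕b31 = 0⊕1⊕0⊕0⊕0⊕0⊕0⊕0⊕1⊕1⊕0⊕0⊕1⊕0⊕1⊕0 = 1
s4: b4⊕b5⊕b6⊕b7⊕b12⊕b13⊕b14⊕b15⊕b20⊕b21⊕b22⊕b23⊕b28⊕b29⊕b30⊕b31 = 0⊕1⊕0⊕0⊕1⊕1⊕0⊕0⊕1⊕1⊕0⊕0⊕0⊕1⊕1⊕0 = 1
s8: b8⊕b9⊕b10⊕b11⊕b12⊕b13⊕b14⊕b15⊕b24⊕b25⊕b26⊕b27⊕b28⊕b29⊕b30⊕b31 = 0⊕0⊕0⊕0⊕1⊕1⊕0⊕0⊕0⊕1⊕1⊕0⊕0⊕1⊕1⊕0 = 0
s16: b16⊕b17⊕b18⊕b19⊕b20⊕b21⊕b22⊕b23⊕b24⊕b25⊕b26⊕b27⊕b28⊕b29⊕b30⊕b31 = 0⊕1⊕1⊕1⊕1⊕1⊕0⊕0⊕0⊕1⊕1⊕0⊕0⊕1⊕1⊕0 = 1
Syndrome (s16...s1) = 10111 → position 23.
Flip bit 23: corrected codeword = 1010100000011000111110101100110
Data bits at positions 3,5,6,7,9,10,11,12,13,14,15,17,18,19,20,21,22,23,24,25,26,27,28,29,30,31: 11000001100111110101100110

11000001100111110101100110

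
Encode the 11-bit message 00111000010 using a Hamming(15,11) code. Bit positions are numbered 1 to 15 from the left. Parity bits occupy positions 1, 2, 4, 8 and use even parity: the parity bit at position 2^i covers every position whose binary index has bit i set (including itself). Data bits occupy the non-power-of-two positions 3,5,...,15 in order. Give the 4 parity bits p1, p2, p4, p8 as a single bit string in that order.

Place data bits at non-power-of-two positions: b3=0, b5=0, b6=1, b7=1, b9=1, b10=0, b11=0, b12=0, b13=0, b14=1, b15=0.
p1 = XOR of data positions {3,5,7,9,11,13,15} = 0⊕0⊕1⊕1⊕0⊕0⊕0 = 0
p2 = XOR of data positions {3,6,7,10,11,14,15} = 0⊕1⊕1⊕0⊕0⊕1⊕0 = 1
p4 = XOR of data positions {5,6,7,12,13,14,15} = 0⊕1⊕1⊕0⊕0⊕1⊕0 = 1
p8 = XOR of data positions {9,10,11,12,13,14,15} = 1⊕0⊕0⊕0⊕0⊕1⊕0 = 0
Parity bits p1,p2,p4,p8 = 0110

0110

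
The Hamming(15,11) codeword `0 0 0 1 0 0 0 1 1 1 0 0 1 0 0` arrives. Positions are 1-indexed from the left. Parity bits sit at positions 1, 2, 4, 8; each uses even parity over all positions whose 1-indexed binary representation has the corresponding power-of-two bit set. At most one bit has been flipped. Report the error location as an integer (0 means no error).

s1: b1⊕b3⊕b5⊕b7⊕b9⊕b11⊕b13⊕b15 = 0⊕0⊕0⊕0⊕1⊕0⊕1⊕0 = 0
s2: b2⊕b3⊕b6⊕b7⊕b10⊕b11⊕b14⊕b15 = 0⊕0⊕0⊕0⊕1⊕0⊕0⊕0 = 1
s4: b4⊕b5⊕b6⊕b7⊕b12⊕b13⊕b14⊕b15 = 1⊕0⊕0⊕0⊕0⊕1⊕0⊕0 = 0
s8: b8⊕b9⊕b10⊕b11⊕b12⊕b13⊕b14⊕b15 = 1⊕1⊕1⊕0⊕0⊕1⊕0⊕0 = 0
Syndrome (s8...s1) = 0010 → position 2.

2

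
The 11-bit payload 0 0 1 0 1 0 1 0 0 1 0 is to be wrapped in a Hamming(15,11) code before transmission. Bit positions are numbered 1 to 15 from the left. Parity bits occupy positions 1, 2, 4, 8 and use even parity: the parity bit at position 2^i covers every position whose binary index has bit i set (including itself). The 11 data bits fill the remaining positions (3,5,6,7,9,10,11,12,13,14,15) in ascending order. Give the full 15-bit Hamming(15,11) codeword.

Place data bits at non-power-of-two positions: b3=0, b5=0, b6=1, b7=0, b9=1, b10=0, b11=1, b12=0, b13=0, b14=1, b15=0.
p1 = XOR of data positions {3,5,7,9,11,13,15} = 0⊕0⊕0⊕1⊕1⊕0⊕0 = 0
p2 = XOR of data positions {3,6,7,10,11,14,15} = 0⊕1⊕0⊕0⊕1⊕1⊕0 = 1
p4 = XOR of data positions {5,6,7,12,13,14,15} = 0⊕1⊕0⊕0⊕0⊕1⊕0 = 0
p8 = XOR of data positions {9,10,11,12,13,14,15} = 1⊕0⊕1⊕0⊕0⊕1⊕0 = 1
Codeword b1..b15 = 010001011010010

010001011010010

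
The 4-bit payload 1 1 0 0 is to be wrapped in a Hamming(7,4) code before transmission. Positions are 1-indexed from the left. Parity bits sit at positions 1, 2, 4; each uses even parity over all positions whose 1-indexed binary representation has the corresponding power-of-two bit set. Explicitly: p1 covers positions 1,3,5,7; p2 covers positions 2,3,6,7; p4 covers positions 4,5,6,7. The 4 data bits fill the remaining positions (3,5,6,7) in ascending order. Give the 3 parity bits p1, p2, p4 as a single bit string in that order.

011

Place data bits at non-power-of-two positions: b3=1, b5=1, b6=0, b7=0.
p1 = XOR of data positions {3,5,7} = 1⊕1⊕0 = 0
p2 = XOR of data positions {3,6,7} = 1⊕0⊕0 = 1
p4 = XOR of data positions {5,6,7} = 1⊕0⊕0 = 1
Parity bits p1,p2,p4 = 011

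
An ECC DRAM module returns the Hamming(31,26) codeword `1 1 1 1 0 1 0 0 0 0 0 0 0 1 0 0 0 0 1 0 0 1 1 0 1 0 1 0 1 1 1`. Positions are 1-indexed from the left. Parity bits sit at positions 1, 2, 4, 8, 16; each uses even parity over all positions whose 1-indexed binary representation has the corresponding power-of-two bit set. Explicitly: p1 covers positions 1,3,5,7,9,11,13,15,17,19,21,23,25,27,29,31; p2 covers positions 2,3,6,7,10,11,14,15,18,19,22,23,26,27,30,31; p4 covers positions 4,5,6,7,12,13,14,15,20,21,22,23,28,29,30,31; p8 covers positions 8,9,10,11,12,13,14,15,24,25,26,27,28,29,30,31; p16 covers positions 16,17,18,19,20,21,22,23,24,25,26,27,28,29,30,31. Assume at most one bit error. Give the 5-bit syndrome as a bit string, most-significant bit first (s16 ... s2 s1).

00000

s1: b1⊕b3⊕b5⊕b7⊕b9⊕b11⊕b13⊕b15⊕b17⊕b19⊕b21⊕b23⊕b25⊕b27⊕b29⊕b31 = 1⊕1⊕0⊕0⊕0⊕0⊕0⊕0⊕0⊕1⊕0⊕1⊕1⊕1⊕1⊕1 = 0
s2: b2⊕b3⊕b6⊕b7⊕b10⊕b11⊕b14⊕b15⊕b18⊕b19⊕b22⊕b23⊕b26⊕b27⊕b30⊕b31 = 1⊕1⊕1⊕0⊕0⊕0⊕1⊕0⊕0⊕1⊕1⊕1⊕0⊕1⊕1⊕1 = 0
s4: b4⊕b5⊕b6⊕b7⊕b12⊕b13⊕b14⊕b15⊕b20⊕b21⊕b22⊕b23⊕b28⊕b29⊕b30⊕b31 = 1⊕0⊕1⊕0⊕0⊕0⊕1⊕0⊕0⊕0⊕1⊕1⊕0⊕1⊕1⊕1 = 0
s8: b8⊕b9⊕b10⊕b11⊕b12⊕b13⊕b14⊕b15⊕b24⊕b25⊕b26⊕b27⊕b28⊕b29⊕b30⊕b31 = 0⊕0⊕0⊕0⊕0⊕0⊕1⊕0⊕0⊕1⊕0⊕1⊕0⊕1⊕1⊕1 = 0
s16: b16⊕b17⊕b18⊕b19⊕b20⊕b21⊕b22⊕b23⊕b24⊕b25⊕b26⊕b27⊕b28⊕b29⊕b30⊕b31 = 0⊕0⊕0⊕1⊕0⊕0⊕1⊕1⊕0⊕1⊕0⊕1⊕0⊕1⊕1⊕1 = 0
Syndrome (s16...s1) = 00000 → position 0 (no error).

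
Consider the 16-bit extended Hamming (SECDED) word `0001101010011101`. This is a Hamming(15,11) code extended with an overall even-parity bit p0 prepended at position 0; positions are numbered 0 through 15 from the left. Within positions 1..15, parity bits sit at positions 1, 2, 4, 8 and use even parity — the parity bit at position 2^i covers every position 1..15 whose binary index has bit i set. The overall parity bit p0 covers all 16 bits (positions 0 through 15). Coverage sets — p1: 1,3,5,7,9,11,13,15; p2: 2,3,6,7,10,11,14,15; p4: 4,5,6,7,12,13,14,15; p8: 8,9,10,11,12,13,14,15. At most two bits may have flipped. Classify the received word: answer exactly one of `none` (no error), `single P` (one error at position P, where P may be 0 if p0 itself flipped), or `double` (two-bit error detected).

double

s1: b1⊕b3⊕b5⊕b7⊕b9⊕b11⊕b13⊕b15 = 0⊕1⊕0⊕0⊕0⊕1⊕1⊕1 = 0
s2: b2⊕b3⊕b6⊕b7⊕b10⊕b11⊕b14⊕b15 = 0⊕1⊕1⊕0⊕0⊕1⊕0⊕1 = 0
s4: b4⊕b5⊕b6⊕b7⊕b12⊕b13⊕b14⊕b15 = 1⊕0⊕1⊕0⊕1⊕1⊕0⊕1 = 1
s8: b8⊕b9⊕b10⊕b11⊕b12⊕b13⊕b14⊕b15 = 1⊕0⊕0⊕1⊕1⊕1⊕0⊕1 = 1
Syndrome (s8...s1) = 1100 → position 12.
Overall parity (XOR of all 16 bits, including p0): 0⊕0⊕0⊕1⊕1⊕0⊕1⊕0⊕1⊕0⊕0⊕1⊕1⊕1⊕0⊕1 = 0
Overall=0, syndrome position=12 → double-bit error detected (uncorrectable).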